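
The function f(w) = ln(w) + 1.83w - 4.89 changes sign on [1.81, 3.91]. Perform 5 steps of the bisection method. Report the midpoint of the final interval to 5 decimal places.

f(1.810000) = -0.984373, f(3.910000) = 3.628837 (opposite signs)
step 1: m = 2.860000, f(m) = 1.394622 > 0 → root in [1.810000, 2.860000]
step 2: m = 2.335000, f(m) = 0.231062 > 0 → root in [1.810000, 2.335000]
step 3: m = 2.072500, f(m) = -0.368569 < 0 → root in [2.072500, 2.335000]
step 4: m = 2.203750, f(m) = -0.066977 < 0 → root in [2.203750, 2.335000]
step 5: m = 2.269375, f(m) = 0.082461 > 0 → root in [2.203750, 2.269375]
Midpoint of [2.203750, 2.269375] = 2.236562

2.23656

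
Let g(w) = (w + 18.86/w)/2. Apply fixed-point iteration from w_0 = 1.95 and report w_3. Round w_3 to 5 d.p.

w_1 = g(1.950000) = 5.810897
w_2 = g(5.810897) = 4.528262
w_3 = g(4.528262) = 4.346608

4.34661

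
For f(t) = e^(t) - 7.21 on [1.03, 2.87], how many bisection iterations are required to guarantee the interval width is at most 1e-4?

Initial width b − a = 2.87 − 1.03 = 1.840000.
After n steps the width is (b−a)/2^n; need (b−a)/2^n ≤ 1e-4.
So n ≥ log₂(1.840000/1e-4) = log₂(18400.0000) ≈ 14.1674.
Hence n = 15.

15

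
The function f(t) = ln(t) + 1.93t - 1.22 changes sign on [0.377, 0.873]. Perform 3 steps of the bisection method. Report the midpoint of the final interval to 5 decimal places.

f(0.377000) = -1.467900, f(0.873000) = 0.329070 (opposite signs)
step 1: m = 0.625000, f(m) = -0.483754 < 0 → root in [0.625000, 0.873000]
step 2: m = 0.749000, f(m) = -0.063446 < 0 → root in [0.749000, 0.873000]
step 3: m = 0.811000, f(m) = 0.135743 > 0 → root in [0.749000, 0.811000]
Midpoint of [0.749000, 0.811000] = 0.780000

0.78000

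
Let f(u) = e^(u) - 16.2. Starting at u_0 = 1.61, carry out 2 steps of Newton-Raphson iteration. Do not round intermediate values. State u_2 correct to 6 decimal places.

f'(u) = e^(u)
u_0 = 1.610000: f = -11.197189, f' = 5.002811 → u_1 = 1.610000 - (-11.197189)/(5.002811) = 3.848179
u_1 = 3.848179: f = 30.707583, f' = 46.907583 → u_2 = 3.848179 - (30.707583)/(46.907583) = 3.193539

3.193539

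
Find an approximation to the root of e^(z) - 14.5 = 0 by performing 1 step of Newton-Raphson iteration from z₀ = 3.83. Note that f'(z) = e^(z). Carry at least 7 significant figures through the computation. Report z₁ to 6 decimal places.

z_0 = 3.830000: f = 31.562538, f' = 46.062538 → z_1 = 3.830000 - (31.562538)/(46.062538) = 3.144789

3.144789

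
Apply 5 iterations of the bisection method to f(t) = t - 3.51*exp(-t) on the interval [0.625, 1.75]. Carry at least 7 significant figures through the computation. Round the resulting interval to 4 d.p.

f(0.625000) = -1.253768, f(1.750000) = 1.140053 (opposite signs)
step 1: m = 1.187500, f(m) = 0.117010 > 0 → root in [0.625000, 1.187500]
step 2: m = 0.906250, f(m) = -0.511918 < 0 → root in [0.906250, 1.187500]
step 3: m = 1.046875, f(m) = -0.185251 < 0 → root in [1.046875, 1.187500]
step 4: m = 1.117188, f(m) = -0.031280 < 0 → root in [1.117188, 1.187500]
step 5: m = 1.152344, f(m) = 0.043550 > 0 → root in [1.117188, 1.152344]

[1.1172, 1.1523]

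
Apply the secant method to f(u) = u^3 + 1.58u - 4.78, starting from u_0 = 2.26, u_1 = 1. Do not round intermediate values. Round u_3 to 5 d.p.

1.41569

Secant update: u_(k+1) = u_k − f(u_k)·(u_k − u_(k-1))/(f(u_k) − f(u_(k-1))).
f(u_0) = 10.333976, f(u_1) = -2.200000
u_2 = 1.000000 - (-2.200000)·(1.000000 - 2.260000)/(-2.200000 - (10.333976)) = 1.221159; f(u_2) = -1.029541
u_3 = 1.221159 - (-1.029541)·(1.221159 - 1.000000)/(-1.029541 - (-2.200000)) = 1.415691; f(u_3) = 0.294096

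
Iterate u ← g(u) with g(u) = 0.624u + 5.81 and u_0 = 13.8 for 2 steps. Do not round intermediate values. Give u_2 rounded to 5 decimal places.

u_1 = g(13.800000) = 14.421200
u_2 = g(14.421200) = 14.808829

14.80883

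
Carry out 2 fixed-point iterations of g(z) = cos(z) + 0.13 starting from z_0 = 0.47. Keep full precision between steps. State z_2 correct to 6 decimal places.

z_1 = g(0.470000) = 1.021568
z_2 = g(1.021568) = 0.652029

0.652029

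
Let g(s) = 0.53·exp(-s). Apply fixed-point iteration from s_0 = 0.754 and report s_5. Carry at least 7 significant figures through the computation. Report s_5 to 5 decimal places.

s_1 = g(0.754000) = 0.249355
s_2 = g(0.249355) = 0.413031
s_3 = g(0.413031) = 0.350670
s_4 = g(0.350670) = 0.373234
s_5 = g(0.373234) = 0.364907

0.36491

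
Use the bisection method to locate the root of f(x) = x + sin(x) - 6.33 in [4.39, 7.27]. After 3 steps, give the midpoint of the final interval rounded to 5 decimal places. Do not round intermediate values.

6.37000

f(4.390000) = -2.888481, f(7.270000) = 1.774274 (opposite signs)
step 1: m = 5.830000, f(m) = -0.937832 < 0 → root in [5.830000, 7.270000]
step 2: m = 6.550000, f(m) = 0.483660 > 0 → root in [5.830000, 6.550000]
step 3: m = 6.190000, f(m) = -0.233051 < 0 → root in [6.190000, 6.550000]
Midpoint of [6.190000, 6.550000] = 6.370000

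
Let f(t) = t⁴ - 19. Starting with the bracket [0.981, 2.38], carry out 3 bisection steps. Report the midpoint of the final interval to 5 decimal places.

f(0.981000) = -18.073861, f(2.380000) = 13.085427 (opposite signs)
step 1: m = 1.680500, f(m) = -11.024571 < 0 → root in [1.680500, 2.380000]
step 2: m = 2.030250, f(m) = -2.009816 < 0 → root in [2.030250, 2.380000]
step 3: m = 2.205125, f(m) = 4.644648 > 0 → root in [2.030250, 2.205125]
Midpoint of [2.030250, 2.205125] = 2.117687

2.11769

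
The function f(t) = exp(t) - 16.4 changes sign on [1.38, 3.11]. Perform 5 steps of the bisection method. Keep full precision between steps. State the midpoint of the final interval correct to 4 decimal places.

2.8127

f(1.380000) = -12.425098, f(3.110000) = 6.021044 (opposite signs)
step 1: m = 2.245000, f(m) = -6.959584 < 0 → root in [2.245000, 3.110000]
step 2: m = 2.677500, f(m) = -1.851324 < 0 → root in [2.677500, 3.110000]
step 3: m = 2.893750, f(m) = 1.660911 > 0 → root in [2.677500, 2.893750]
step 4: m = 2.785625, f(m) = -0.190054 < 0 → root in [2.785625, 2.893750]
step 5: m = 2.839688, f(m) = 0.710418 > 0 → root in [2.785625, 2.839688]
Midpoint of [2.785625, 2.839688] = 2.812656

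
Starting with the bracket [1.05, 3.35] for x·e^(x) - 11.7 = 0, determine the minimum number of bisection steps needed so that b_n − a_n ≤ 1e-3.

12

Initial width b − a = 3.35 − 1.05 = 2.300000.
After n steps the width is (b−a)/2^n; need (b−a)/2^n ≤ 1e-3.
So n ≥ log₂(2.300000/1e-3) = log₂(2300.0000) ≈ 11.1674.
Hence n = 12.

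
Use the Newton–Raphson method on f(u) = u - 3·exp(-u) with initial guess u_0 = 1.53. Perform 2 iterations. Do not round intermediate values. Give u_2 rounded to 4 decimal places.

1.0492

Newton update: u ← u − f(u)/f'(u).
f'(u) = 1 + 3·exp(-u)
u_0 = 1.530000: f = 0.880393, f' = 1.649607 → u_1 = 1.530000 - (0.880393)/(1.649607) = 0.996301
u_1 = 0.996301: f = -0.111426, f' = 2.107728 → u_2 = 0.996301 - (-0.111426)/(2.107728) = 1.049167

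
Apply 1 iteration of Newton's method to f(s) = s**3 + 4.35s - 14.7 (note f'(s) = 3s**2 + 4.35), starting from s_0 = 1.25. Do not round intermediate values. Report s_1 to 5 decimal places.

s_0 = 1.250000: f = -7.309375, f' = 9.037500 → s_1 = 1.250000 - (-7.309375)/(9.037500) = 2.058783

2.05878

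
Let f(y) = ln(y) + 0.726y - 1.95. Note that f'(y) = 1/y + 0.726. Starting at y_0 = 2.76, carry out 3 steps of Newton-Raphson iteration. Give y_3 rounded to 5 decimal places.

1.84346

y_0 = 2.760000: f = 1.068991, f' = 1.088319 → y_1 = 2.760000 - (1.068991)/(1.088319) = 1.777760
y_1 = 1.777760: f = -0.083993, f' = 1.288506 → y_2 = 1.777760 - (-0.083993)/(1.288506) = 1.842946
y_2 = 1.842946: f = -0.000656, f' = 1.268610 → y_3 = 1.842946 - (-0.000656)/(1.268610) = 1.843463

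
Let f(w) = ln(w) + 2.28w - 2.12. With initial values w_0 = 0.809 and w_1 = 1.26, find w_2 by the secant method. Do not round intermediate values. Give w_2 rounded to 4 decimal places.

Secant update: w_(k+1) = w_k − f(w_k)·(w_k − w_(k-1))/(f(w_k) − f(w_(k-1))).
f(w_0) = -0.487436, f(w_1) = 0.983912
w_2 = 1.260000 - (0.983912)·(1.260000 - 0.809000)/(0.983912 - (-0.487436)) = 0.958410; f(w_2) = 0.022694

0.9584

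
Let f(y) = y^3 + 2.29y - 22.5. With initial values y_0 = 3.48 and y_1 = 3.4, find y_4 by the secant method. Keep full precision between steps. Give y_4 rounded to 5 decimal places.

2.55668

f(y_0) = 27.613392, f(y_1) = 24.590000
y_2 = 3.400000 - (24.590000)·(3.400000 - 3.480000)/(24.590000 - (27.613392)) = 2.749340; f(y_2) = 4.577895
y_3 = 2.749340 - (4.577895)·(2.749340 - 3.400000)/(4.577895 - (24.590000)) = 2.600498; f(y_3) = 1.041231
y_4 = 2.600498 - (1.041231)·(2.600498 - 2.749340)/(1.041231 - (4.577895)) = 2.556677; f(y_4) = 0.066752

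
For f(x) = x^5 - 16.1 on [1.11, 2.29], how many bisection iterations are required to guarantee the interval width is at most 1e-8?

Initial width b − a = 2.29 − 1.11 = 1.180000.
After n steps the width is (b−a)/2^n; need (b−a)/2^n ≤ 1e-8.
So n ≥ log₂(1.180000/1e-8) = log₂(118000000.0000) ≈ 26.8142.
Hence n = 27.

27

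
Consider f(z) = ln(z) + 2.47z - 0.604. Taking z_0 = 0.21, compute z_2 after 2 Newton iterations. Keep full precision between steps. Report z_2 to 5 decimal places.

f'(z) = 1/z + 2.47
z_0 = 0.210000: f = -1.645948, f' = 7.231905 → z_1 = 0.210000 - (-1.645948)/(7.231905) = 0.437595
z_1 = 0.437595: f = -0.349600, f' = 4.755216 → z_2 = 0.437595 - (-0.349600)/(4.755216) = 0.511115

0.51111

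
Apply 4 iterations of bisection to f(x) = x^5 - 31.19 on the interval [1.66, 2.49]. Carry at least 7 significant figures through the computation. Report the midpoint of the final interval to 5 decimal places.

1.99719

f(1.660000) = -18.585070, f(2.490000) = 64.528688 (opposite signs)
step 1: m = 2.075000, f(m) = 7.277194 > 0 → root in [1.660000, 2.075000]
step 2: m = 1.867500, f(m) = -8.475507 < 0 → root in [1.867500, 2.075000]
step 3: m = 1.971250, f(m) = -1.424819 < 0 → root in [1.971250, 2.075000]
step 4: m = 2.023125, f(m) = 2.703279 > 0 → root in [1.971250, 2.023125]
Midpoint of [1.971250, 2.023125] = 1.997188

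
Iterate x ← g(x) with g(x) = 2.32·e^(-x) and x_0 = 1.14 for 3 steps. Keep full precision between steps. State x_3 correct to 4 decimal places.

0.7686

x_1 = g(1.140000) = 0.741980
x_2 = g(0.741980) = 1.104715
x_3 = g(1.104715) = 0.768629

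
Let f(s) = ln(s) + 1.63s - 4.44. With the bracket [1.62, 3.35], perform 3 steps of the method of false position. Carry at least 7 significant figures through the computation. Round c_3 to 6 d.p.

f(1.620000) = -1.316974, f(3.350000) = 2.229460
step 1: c = 2.262438, f(c) = 0.064217 > 0 → new bracket [1.620000, 2.262438]
step 2: c = 2.232569, f(c) = 0.002240 > 0 → new bracket [1.620000, 2.232569]
step 3: c = 2.231529, f(c) = 0.000079 > 0 → new bracket [1.620000, 2.231529]

2.231529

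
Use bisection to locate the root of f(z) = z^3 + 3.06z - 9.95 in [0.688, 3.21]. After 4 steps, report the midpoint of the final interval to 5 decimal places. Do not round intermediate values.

1.71256

f(0.688000) = -7.519059, f(3.210000) = 32.948761 (opposite signs)
step 1: m = 1.949000, f(m) = 3.417413 > 0 → root in [0.688000, 1.949000]
step 2: m = 1.318500, f(m) = -3.623254 < 0 → root in [1.318500, 1.949000]
step 3: m = 1.633750, f(m) = -0.590019 < 0 → root in [1.633750, 1.949000]
step 4: m = 1.791375, f(m) = 1.280174 > 0 → root in [1.633750, 1.791375]
Midpoint of [1.633750, 1.791375] = 1.712562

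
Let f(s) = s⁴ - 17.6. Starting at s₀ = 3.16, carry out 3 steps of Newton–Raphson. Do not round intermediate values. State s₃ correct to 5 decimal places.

2.05668

f'(s) = 4s³
s_0 = 3.160000: f = 82.112207, f' = 126.217984 → s_1 = 3.160000 - (82.112207)/(126.217984) = 2.509441
s_1 = 2.509441: f = 22.055932, f' = 63.210775 → s_2 = 2.509441 - (22.055932)/(63.210775) = 2.160515
s_2 = 2.160515: f = 4.188571, f' = 40.339597 → s_3 = 2.160515 - (4.188571)/(40.339597) = 2.056682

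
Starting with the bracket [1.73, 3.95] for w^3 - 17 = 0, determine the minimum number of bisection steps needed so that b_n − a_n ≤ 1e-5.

Initial width b − a = 3.95 − 1.73 = 2.220000.
After n steps the width is (b−a)/2^n; need (b−a)/2^n ≤ 1e-5.
So n ≥ log₂(2.220000/1e-5) = log₂(222000.0000) ≈ 17.7602.
Hence n = 18.

18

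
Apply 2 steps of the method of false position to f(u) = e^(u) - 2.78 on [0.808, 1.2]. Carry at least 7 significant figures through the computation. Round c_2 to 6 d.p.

False-position update: c = (a·f(b) − b·f(a))/(f(b) − f(a)); replace the endpoint whose sign matches f(c).
f(0.808000) = -0.536583, f(1.200000) = 0.540117
step 1: c = 1.003357, f(c) = -0.052578 < 0 → new bracket [1.003357, 1.200000]
step 2: c = 1.020801, f(c) = -0.004583 < 0 → new bracket [1.020801, 1.200000]

1.020801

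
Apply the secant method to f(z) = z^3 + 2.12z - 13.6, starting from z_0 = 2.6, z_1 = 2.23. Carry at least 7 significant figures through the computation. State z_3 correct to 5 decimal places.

f(z_0) = 9.488000, f(z_1) = 2.217167
z_2 = 2.230000 - (2.217167)·(2.230000 - 2.600000)/(2.217167 - (9.488000)) = 2.117172; f(z_2) = 0.378457
z_3 = 2.117172 - (0.378457)·(2.117172 - 2.230000)/(0.378457 - (2.217167)) = 2.093949; f(z_3) = 0.020351

2.09395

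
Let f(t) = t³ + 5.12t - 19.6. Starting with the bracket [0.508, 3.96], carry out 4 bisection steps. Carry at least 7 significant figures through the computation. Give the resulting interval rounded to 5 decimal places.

f(0.508000) = -16.867943, f(3.960000) = 62.774336 (opposite signs)
step 1: m = 2.234000, f(m) = 2.987429 > 0 → root in [0.508000, 2.234000]
step 2: m = 1.371000, f(m) = -10.003492 < 0 → root in [1.371000, 2.234000]
step 3: m = 1.802500, f(m) = -4.514866 < 0 → root in [1.802500, 2.234000]
step 4: m = 2.018250, f(m) = -1.045556 < 0 → root in [2.018250, 2.234000]

[2.01825, 2.23400]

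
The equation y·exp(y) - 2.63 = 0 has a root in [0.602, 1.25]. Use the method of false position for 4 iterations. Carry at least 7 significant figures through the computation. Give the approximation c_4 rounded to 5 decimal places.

0.98306

False-position update: c = (a·f(b) − b·f(a))/(f(b) − f(a)); replace the endpoint whose sign matches f(c).
f(0.602000) = -1.530888, f(1.250000) = 1.732929
step 1: c = 0.905943, f(c) = -0.388456 < 0 → new bracket [0.905943, 1.250000]
step 2: c = 0.968945, f(c) = -0.076672 < 0 → new bracket [0.968945, 1.250000]
step 3: c = 0.980853, f(c) = -0.014329 < 0 → new bracket [0.980853, 1.250000]
step 4: c = 0.983060, f(c) = -0.002650 < 0 → new bracket [0.983060, 1.250000]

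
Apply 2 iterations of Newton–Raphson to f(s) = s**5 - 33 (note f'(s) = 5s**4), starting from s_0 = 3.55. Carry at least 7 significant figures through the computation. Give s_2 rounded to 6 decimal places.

2.400972

Newton update: s ← s − f(s)/f'(s).
s_0 = 3.550000: f = 530.821672, f' = 794.115031 → s_1 = 3.550000 - (530.821672)/(794.115031) = 2.881556
s_1 = 2.881556: f = 165.671279, f' = 344.729203 → s_2 = 2.881556 - (165.671279)/(344.729203) = 2.400972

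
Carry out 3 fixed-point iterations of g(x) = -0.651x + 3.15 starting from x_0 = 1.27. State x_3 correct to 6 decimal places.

x_1 = g(1.270000) = 2.323230
x_2 = g(2.323230) = 1.637577
x_3 = g(1.637577) = 2.083937

2.083937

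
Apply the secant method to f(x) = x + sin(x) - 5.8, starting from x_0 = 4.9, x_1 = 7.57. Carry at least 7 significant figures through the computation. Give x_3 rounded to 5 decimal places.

f(x_0) = -1.882453, f(x_1) = 2.729947
x_2 = 7.570000 - (2.729947)·(7.570000 - 4.900000)/(2.729947 - (-1.882453)) = 5.989703; f(x_2) = -0.099583
x_3 = 5.989703 - (-0.099583)·(5.989703 - 7.570000)/(-0.099583 - (2.729947)) = 6.045321; f(x_3) = 0.009693

6.04532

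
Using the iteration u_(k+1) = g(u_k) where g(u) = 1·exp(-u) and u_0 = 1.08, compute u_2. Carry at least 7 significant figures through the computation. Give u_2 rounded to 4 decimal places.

u_1 = g(1.080000) = 0.339596
u_2 = g(0.339596) = 0.712058

0.7121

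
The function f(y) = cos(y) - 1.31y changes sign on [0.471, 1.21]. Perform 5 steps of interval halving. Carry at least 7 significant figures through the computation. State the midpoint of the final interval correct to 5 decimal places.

f(0.471000) = 0.274105, f(1.210000) = -1.232081 (opposite signs)
step 1: m = 0.840500, f(m) = -0.433965 < 0 → root in [0.471000, 0.840500]
step 2: m = 0.655750, f(m) = -0.066442 < 0 → root in [0.471000, 0.655750]
step 3: m = 0.563375, f(m) = 0.107436 > 0 → root in [0.563375, 0.655750]
step 4: m = 0.609563, f(m) = 0.021372 > 0 → root in [0.609563, 0.655750]
step 5: m = 0.632656, f(m) = -0.022320 < 0 → root in [0.609563, 0.632656]
Midpoint of [0.609563, 0.632656] = 0.621109

0.62111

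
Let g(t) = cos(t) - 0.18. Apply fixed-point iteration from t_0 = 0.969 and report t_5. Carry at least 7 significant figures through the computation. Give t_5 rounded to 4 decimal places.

t_1 = g(0.969000) = 0.386124
t_2 = g(0.386124) = 0.746376
t_3 = g(0.746376) = 0.554155
t_4 = g(0.554155) = 0.670346
t_5 = g(0.670346) = 0.603607

0.6036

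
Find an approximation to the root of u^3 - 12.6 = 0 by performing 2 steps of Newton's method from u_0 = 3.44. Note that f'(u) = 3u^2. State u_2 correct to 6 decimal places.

u_0 = 3.440000: f = 28.107584, f' = 35.500800 → u_1 = 3.440000 - (28.107584)/(35.500800) = 2.648255
u_1 = 2.648255: f = 5.972885, f' = 21.039762 → u_2 = 2.648255 - (5.972885)/(21.039762) = 2.364369

2.364369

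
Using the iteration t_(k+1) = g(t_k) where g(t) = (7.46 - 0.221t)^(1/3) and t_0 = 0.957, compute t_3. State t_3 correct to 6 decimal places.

t_1 = g(0.957000) = 1.935305
t_2 = g(1.935305) = 1.915869
t_3 = g(1.915869) = 1.916259

1.916259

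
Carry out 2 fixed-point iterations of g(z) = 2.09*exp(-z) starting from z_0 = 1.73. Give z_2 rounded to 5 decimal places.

z_1 = g(1.730000) = 0.370524
z_2 = g(0.370524) = 1.442878

1.44288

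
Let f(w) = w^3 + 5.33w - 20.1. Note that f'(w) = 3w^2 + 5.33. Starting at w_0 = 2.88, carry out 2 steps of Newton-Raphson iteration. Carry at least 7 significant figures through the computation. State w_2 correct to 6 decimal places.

Newton update: w ← w − f(w)/f'(w).
w_0 = 2.880000: f = 19.138272, f' = 30.213200 → w_1 = 2.880000 - (19.138272)/(30.213200) = 2.246559
w_1 = 2.246559: f = 3.212609, f' = 20.471085 → w_2 = 2.246559 - (3.212609)/(20.471085) = 2.089625

2.089625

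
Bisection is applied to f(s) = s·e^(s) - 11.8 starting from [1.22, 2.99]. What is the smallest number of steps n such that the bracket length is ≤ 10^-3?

Initial width b − a = 2.99 − 1.22 = 1.770000.
After n steps the width is (b−a)/2^n; need (b−a)/2^n ≤ 10^-3.
So n ≥ log₂(1.770000/10^-3) = log₂(1770.0000) ≈ 10.7895.
Hence n = 11.

11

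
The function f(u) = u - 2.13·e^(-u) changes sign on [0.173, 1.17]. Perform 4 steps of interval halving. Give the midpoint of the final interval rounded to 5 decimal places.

0.88959

f(0.173000) = -1.618623, f(1.170000) = 0.508918 (opposite signs)
step 1: m = 0.671500, f(m) = -0.416806 < 0 → root in [0.671500, 1.170000]
step 2: m = 0.920750, f(m) = 0.072541 > 0 → root in [0.671500, 0.920750]
step 3: m = 0.796125, f(m) = -0.164662 < 0 → root in [0.796125, 0.920750]
step 4: m = 0.858437, f(m) = -0.044307 < 0 → root in [0.858437, 0.920750]
Midpoint of [0.858437, 0.920750] = 0.889594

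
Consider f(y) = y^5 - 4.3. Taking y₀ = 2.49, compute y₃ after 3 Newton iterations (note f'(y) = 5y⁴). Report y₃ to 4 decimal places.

1.4432

Newton update: y ← y − f(y)/f'(y).
y_0 = 2.490000: f = 91.418688, f' = 192.206200 → y_1 = 2.490000 - (91.418688)/(192.206200) = 2.014372
y_1 = 2.014372: f = 28.866388, f' = 82.324394 → y_2 = 2.014372 - (28.866388)/(82.324394) = 1.663730
y_2 = 1.663730: f = 8.447177, f' = 38.309036 → y_3 = 1.663730 - (8.447177)/(38.309036) = 1.443229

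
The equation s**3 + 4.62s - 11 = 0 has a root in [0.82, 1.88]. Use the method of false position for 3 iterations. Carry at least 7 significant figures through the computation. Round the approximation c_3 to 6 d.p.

1.558306

f(0.820000) = -6.660232, f(1.880000) = 4.330272
step 1: c = 1.462359, f(c) = -1.116659 < 0 → new bracket [1.462359, 1.880000]
step 2: c = 1.547978, f(c) = -0.139020 < 0 → new bracket [1.547978, 1.880000]
step 3: c = 1.558306, f(c) = -0.016566 < 0 → new bracket [1.558306, 1.880000]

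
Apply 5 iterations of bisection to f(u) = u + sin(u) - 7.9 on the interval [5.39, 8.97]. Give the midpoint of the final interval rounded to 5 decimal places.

f(5.390000) = -3.289073, f(8.970000) = 1.509263 (opposite signs)
step 1: m = 7.180000, f(m) = 0.061343 > 0 → root in [5.390000, 7.180000]
step 2: m = 6.285000, f(m) = -1.613185 < 0 → root in [6.285000, 7.180000]
step 3: m = 6.732500, f(m) = -0.733152 < 0 → root in [6.732500, 7.180000]
step 4: m = 6.956250, f(m) = -0.320365 < 0 → root in [6.956250, 7.180000]
step 5: m = 7.068125, f(m) = -0.125092 < 0 → root in [7.068125, 7.180000]
Midpoint of [7.068125, 7.180000] = 7.124062

7.12406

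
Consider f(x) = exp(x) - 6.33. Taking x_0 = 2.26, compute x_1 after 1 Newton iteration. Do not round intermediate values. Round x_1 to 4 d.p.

f'(x) = exp(x)
x_0 = 2.260000: f = 3.253089, f' = 9.583089 → x_1 = 2.260000 - (3.253089)/(9.583089) = 1.920539

1.9205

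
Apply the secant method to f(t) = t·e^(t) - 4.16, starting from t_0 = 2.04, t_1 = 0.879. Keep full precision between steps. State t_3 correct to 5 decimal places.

1.27326

f(t_0) = 11.528843, f(t_1) = -2.042937
t_2 = 0.879000 - (-2.042937)·(0.879000 - 2.040000)/(-2.042937 - (11.528843)) = 1.053763; f(t_2) = -1.137358
t_3 = 1.053763 - (-1.137358)·(1.053763 - 0.879000)/(-1.137358 - (-2.042937)) = 1.273257; f(t_3) = 0.388668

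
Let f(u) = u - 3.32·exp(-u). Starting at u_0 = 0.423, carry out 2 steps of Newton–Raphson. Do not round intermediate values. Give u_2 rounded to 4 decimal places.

1.0981

f'(u) = 1 + 3.32·exp(-u)
u_0 = 0.423000: f = -1.751861, f' = 3.174861 → u_1 = 0.423000 - (-1.751861)/(3.174861) = 0.974791
u_1 = 0.974791: f = -0.277748, f' = 2.252540 → u_2 = 0.974791 - (-0.277748)/(2.252540) = 1.098096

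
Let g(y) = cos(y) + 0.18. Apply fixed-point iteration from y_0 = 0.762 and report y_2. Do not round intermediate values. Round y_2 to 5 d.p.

0.79890

y_1 = g(0.762000) = 0.903457
y_2 = g(0.903457) = 0.798899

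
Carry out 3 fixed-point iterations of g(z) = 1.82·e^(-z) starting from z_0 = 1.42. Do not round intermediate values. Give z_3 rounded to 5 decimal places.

0.56360

z_1 = g(1.420000) = 0.439920
z_2 = g(0.439920) = 1.172241
z_3 = g(1.172241) = 0.563604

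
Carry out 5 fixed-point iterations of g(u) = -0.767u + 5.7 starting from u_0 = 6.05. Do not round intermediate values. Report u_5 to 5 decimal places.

u_1 = g(6.050000) = 1.059650
u_2 = g(1.059650) = 4.887248
u_3 = g(4.887248) = 1.951480
u_4 = g(1.951480) = 4.203215
u_5 = g(4.203215) = 2.476134

2.47613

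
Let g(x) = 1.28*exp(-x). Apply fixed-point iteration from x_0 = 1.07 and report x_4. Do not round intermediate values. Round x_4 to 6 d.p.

x_1 = g(1.070000) = 0.439051
x_2 = g(0.439051) = 0.825149
x_3 = g(0.825149) = 0.560857
x_4 = g(0.560857) = 0.730521

0.730521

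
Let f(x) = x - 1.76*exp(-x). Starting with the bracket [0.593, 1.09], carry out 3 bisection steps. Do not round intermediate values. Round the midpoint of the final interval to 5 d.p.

0.81044

f(0.593000) = -0.379694, f(1.090000) = 0.498259 (opposite signs)
step 1: m = 0.841500, f(m) = 0.082828 > 0 → root in [0.593000, 0.841500]
step 2: m = 0.717250, f(m) = -0.141793 < 0 → root in [0.717250, 0.841500]
step 3: m = 0.779375, f(m) = -0.027924 < 0 → root in [0.779375, 0.841500]
Midpoint of [0.779375, 0.841500] = 0.810437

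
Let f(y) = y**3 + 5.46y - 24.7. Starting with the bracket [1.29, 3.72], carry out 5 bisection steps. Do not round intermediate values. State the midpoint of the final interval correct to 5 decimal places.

f(1.290000) = -15.509911, f(3.720000) = 47.090048 (opposite signs)
step 1: m = 2.505000, f(m) = 4.696238 > 0 → root in [1.290000, 2.505000]
step 2: m = 1.897500, f(m) = -7.507689 < 0 → root in [1.897500, 2.505000]
step 3: m = 2.201250, f(m) = -2.015015 < 0 → root in [2.201250, 2.505000]
step 4: m = 2.353125, f(m) = 1.177780 > 0 → root in [2.201250, 2.353125]
step 5: m = 2.277188, f(m) = -0.458012 < 0 → root in [2.277188, 2.353125]
Midpoint of [2.277188, 2.353125] = 2.315156

2.31516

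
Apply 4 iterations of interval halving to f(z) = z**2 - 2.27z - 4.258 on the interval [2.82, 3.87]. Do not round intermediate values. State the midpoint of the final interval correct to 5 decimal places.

3.50906

f(2.820000) = -2.707000, f(3.870000) = 1.934000 (opposite signs)
step 1: m = 3.345000, f(m) = -0.662125 < 0 → root in [3.345000, 3.870000]
step 2: m = 3.607500, f(m) = 0.567031 > 0 → root in [3.345000, 3.607500]
step 3: m = 3.476250, f(m) = -0.064773 < 0 → root in [3.476250, 3.607500]
step 4: m = 3.541875, f(m) = 0.246822 > 0 → root in [3.476250, 3.541875]
Midpoint of [3.476250, 3.541875] = 3.509062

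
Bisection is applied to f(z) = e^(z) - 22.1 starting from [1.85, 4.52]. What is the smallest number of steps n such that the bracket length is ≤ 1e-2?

9

Initial width b − a = 4.52 − 1.85 = 2.670000.
After n steps the width is (b−a)/2^n; need (b−a)/2^n ≤ 1e-2.
So n ≥ log₂(2.670000/1e-2) = log₂(267.0000) ≈ 8.0607.
Hence n = 9.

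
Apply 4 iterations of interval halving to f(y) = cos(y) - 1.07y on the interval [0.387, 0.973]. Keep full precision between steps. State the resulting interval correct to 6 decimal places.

f(0.387000) = 0.511955, f(0.973000) = -0.478288 (opposite signs)
step 1: m = 0.680000, f(m) = 0.049973 > 0 → root in [0.680000, 0.973000]
step 2: m = 0.826500, f(m) = -0.206901 < 0 → root in [0.680000, 0.826500]
step 3: m = 0.753250, f(m) = -0.076508 < 0 → root in [0.680000, 0.753250]
step 4: m = 0.716625, f(m) = -0.012762 < 0 → root in [0.680000, 0.716625]

[0.680000, 0.716625]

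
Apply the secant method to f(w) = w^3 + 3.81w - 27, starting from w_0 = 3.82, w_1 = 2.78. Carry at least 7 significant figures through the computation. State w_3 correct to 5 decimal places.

f(w_0) = 43.297168, f(w_1) = 5.076752
w_2 = 2.780000 - (5.076752)·(2.780000 - 3.820000)/(5.076752 - (43.297168)) = 2.641859; f(w_2) = 1.504114
w_3 = 2.641859 - (1.504114)·(2.641859 - 2.780000)/(1.504114 - (5.076752)) = 2.583700; f(w_3) = 0.091396

2.58370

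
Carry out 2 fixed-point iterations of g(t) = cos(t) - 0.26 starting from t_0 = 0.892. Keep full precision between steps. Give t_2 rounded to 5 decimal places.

t_1 = g(0.892000) = 0.367857
t_2 = g(0.367857) = 0.673100

0.67310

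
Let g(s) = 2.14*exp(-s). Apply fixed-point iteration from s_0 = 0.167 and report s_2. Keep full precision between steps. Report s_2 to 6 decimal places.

0.349916

s_1 = g(0.167000) = 1.810867
s_2 = g(1.810867) = 0.349916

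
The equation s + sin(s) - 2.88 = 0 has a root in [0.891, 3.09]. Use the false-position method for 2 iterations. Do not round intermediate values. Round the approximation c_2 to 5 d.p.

2.39282

False-position update: c = (a·f(b) − b·f(a))/(f(b) − f(a)); replace the endpoint whose sign matches f(c).
f(0.891000) = -1.211299, f(3.090000) = 0.261570
step 1: c = 2.699475, f(c) = 0.247329 > 0 → new bracket [0.891000, 2.699475]
step 2: c = 2.392825, f(c) = 0.193561 > 0 → new bracket [0.891000, 2.392825]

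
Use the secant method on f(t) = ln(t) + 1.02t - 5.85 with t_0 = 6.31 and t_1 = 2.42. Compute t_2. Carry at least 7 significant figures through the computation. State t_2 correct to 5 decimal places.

f(t_0) = 2.428336, f(t_1) = -2.497832
t_2 = 2.420000 - (-2.497832)·(2.420000 - 6.310000)/(-2.497832 - (2.428336)) = 4.392439; f(t_2) = 0.110173

4.39244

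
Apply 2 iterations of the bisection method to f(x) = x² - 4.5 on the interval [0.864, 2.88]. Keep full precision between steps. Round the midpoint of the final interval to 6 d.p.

f(0.864000) = -3.753504, f(2.880000) = 3.794400 (opposite signs)
step 1: m = 1.872000, f(m) = -0.995616 < 0 → root in [1.872000, 2.880000]
step 2: m = 2.376000, f(m) = 1.145376 > 0 → root in [1.872000, 2.376000]
Midpoint of [1.872000, 2.376000] = 2.124000

2.124000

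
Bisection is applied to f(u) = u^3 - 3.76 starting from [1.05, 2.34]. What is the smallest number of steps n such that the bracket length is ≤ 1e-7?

Initial width b − a = 2.34 − 1.05 = 1.290000.
After n steps the width is (b−a)/2^n; need (b−a)/2^n ≤ 1e-7.
So n ≥ log₂(1.290000/1e-7) = log₂(12900000.0000) ≈ 23.6209.
Hence n = 24.

24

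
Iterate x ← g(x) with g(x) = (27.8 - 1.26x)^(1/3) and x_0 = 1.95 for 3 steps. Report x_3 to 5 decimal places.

2.89092

x_1 = g(1.950000) = 2.937330
x_2 = g(2.937330) = 2.888458
x_3 = g(2.888458) = 2.890917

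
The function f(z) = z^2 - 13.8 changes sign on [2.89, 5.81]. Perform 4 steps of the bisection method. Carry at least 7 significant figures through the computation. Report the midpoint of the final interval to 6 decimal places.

f(2.890000) = -5.447900, f(5.810000) = 19.956100 (opposite signs)
step 1: m = 4.350000, f(m) = 5.122500 > 0 → root in [2.890000, 4.350000]
step 2: m = 3.620000, f(m) = -0.695600 < 0 → root in [3.620000, 4.350000]
step 3: m = 3.985000, f(m) = 2.080225 > 0 → root in [3.620000, 3.985000]
step 4: m = 3.802500, f(m) = 0.659006 > 0 → root in [3.620000, 3.802500]
Midpoint of [3.620000, 3.802500] = 3.711250

3.711250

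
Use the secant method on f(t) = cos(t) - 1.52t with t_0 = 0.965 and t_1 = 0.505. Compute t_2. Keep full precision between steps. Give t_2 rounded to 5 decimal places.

0.55424

Secant update: t_(k+1) = t_k − f(t_k)·(t_k − t_(k-1))/(f(t_k) − f(t_(k-1))).
f(t_0) = -0.897383, f(t_1) = 0.107574
t_2 = 0.505000 - (0.107574)·(0.505000 - 0.965000)/(0.107574 - (-0.897383)) = 0.554240; f(t_2) = 0.007856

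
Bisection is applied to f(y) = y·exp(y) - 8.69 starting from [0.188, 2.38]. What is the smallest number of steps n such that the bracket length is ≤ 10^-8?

28

Initial width b − a = 2.38 − 0.188 = 2.192000.
After n steps the width is (b−a)/2^n; need (b−a)/2^n ≤ 10^-8.
So n ≥ log₂(2.192000/10^-8) = log₂(219200000.0000) ≈ 27.7077.
Hence n = 28.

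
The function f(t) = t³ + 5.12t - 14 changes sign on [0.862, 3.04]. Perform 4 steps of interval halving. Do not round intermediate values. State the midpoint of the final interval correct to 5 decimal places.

1.74681

f(0.862000) = -8.946056, f(3.040000) = 29.659264 (opposite signs)
step 1: m = 1.951000, f(m) = 3.415408 > 0 → root in [0.862000, 1.951000]
step 2: m = 1.406500, f(m) = -4.016322 < 0 → root in [1.406500, 1.951000]
step 3: m = 1.678750, f(m) = -0.673744 < 0 → root in [1.678750, 1.951000]
step 4: m = 1.814875, f(m) = 1.269943 > 0 → root in [1.678750, 1.814875]
Midpoint of [1.678750, 1.814875] = 1.746812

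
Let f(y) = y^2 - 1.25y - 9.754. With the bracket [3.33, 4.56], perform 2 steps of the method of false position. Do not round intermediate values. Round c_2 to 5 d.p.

3.80431

False-position update: c = (a·f(b) − b·f(a))/(f(b) − f(a)); replace the endpoint whose sign matches f(c).
f(3.330000) = -2.827600, f(4.560000) = 5.339600
step 1: c = 3.755843, f(c) = -0.342445 < 0 → new bracket [3.755843, 4.560000]
step 2: c = 3.804308, f(c) = -0.036624 < 0 → new bracket [3.804308, 4.560000]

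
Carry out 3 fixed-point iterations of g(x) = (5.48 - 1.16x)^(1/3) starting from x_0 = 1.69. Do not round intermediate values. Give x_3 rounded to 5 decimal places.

1.54436

x_1 = g(1.690000) = 1.521123
x_2 = g(1.521123) = 1.548837
x_3 = g(1.548837) = 1.544357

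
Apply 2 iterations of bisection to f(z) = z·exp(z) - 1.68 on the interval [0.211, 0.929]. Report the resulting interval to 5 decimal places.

f(0.211000) = -1.419433, f(0.929000) = 0.672206 (opposite signs)
step 1: m = 0.570000, f(m) = -0.672088 < 0 → root in [0.570000, 0.929000]
step 2: m = 0.749500, f(m) = -0.094102 < 0 → root in [0.749500, 0.929000]

[0.74950, 0.92900]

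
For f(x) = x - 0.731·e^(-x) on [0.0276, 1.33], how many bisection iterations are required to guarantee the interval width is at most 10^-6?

21

Initial width b − a = 1.33 − 0.0276 = 1.302400.
After n steps the width is (b−a)/2^n; need (b−a)/2^n ≤ 10^-6.
So n ≥ log₂(1.302400/10^-6) = log₂(1302400.0000) ≈ 20.3127.
Hence n = 21.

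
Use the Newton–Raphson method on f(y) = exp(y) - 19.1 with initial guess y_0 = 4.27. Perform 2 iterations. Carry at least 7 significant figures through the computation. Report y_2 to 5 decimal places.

3.09284

Newton update: y ← y − f(y)/f'(y).
f'(y) = exp(y)
y_0 = 4.270000: f = 52.421636, f' = 71.521636 → y_1 = 4.270000 - (52.421636)/(71.521636) = 3.537052
y_1 = 3.537052: f = 15.265462, f' = 34.365462 → y_2 = 3.537052 - (15.265462)/(34.365462) = 3.092843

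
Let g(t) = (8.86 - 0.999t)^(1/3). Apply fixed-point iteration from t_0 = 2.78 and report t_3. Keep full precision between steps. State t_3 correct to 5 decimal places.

t_1 = g(2.780000) = 1.825439
t_2 = g(1.825439) = 1.916240
t_3 = g(1.916240) = 1.907970

1.90797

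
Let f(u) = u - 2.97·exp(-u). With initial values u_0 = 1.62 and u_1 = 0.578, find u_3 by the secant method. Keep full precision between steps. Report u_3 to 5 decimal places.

Secant update: u_(k+1) = u_k − f(u_k)·(u_k − u_(k-1))/(f(u_k) − f(u_(k-1))).
f(u_0) = 1.032241, f(u_1) = -1.088227
u_2 = 0.578000 - (-1.088227)·(0.578000 - 1.620000)/(-1.088227 - (1.032241)) = 1.112756; f(u_2) = 0.136659
u_3 = 1.112756 - (0.136659)·(1.112756 - 0.578000)/(0.136659 - (-1.088227)) = 1.053094; f(u_3) = 0.016989

1.05309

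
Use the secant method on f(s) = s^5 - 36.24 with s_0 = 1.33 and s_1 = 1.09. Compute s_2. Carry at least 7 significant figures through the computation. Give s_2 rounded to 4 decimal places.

4.2652

f(s_0) = -32.078420, f(s_1) = -34.701376
s_2 = 1.090000 - (-34.701376)·(1.090000 - 1.330000)/(-34.701376 - (-32.078420)) = 4.265170; f(s_2) = 1375.262884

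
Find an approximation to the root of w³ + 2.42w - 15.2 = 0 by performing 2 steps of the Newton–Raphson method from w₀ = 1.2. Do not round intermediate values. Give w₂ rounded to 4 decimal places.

Newton update: w ← w − f(w)/f'(w).
f'(w) = 3w² + 2.42
w_0 = 1.200000: f = -10.568000, f' = 6.740000 → w_1 = 1.200000 - (-10.568000)/(6.740000) = 2.767953
w_1 = 2.767953: f = 12.705283, f' = 25.404683 → w_2 = 2.767953 - (12.705283)/(25.404683) = 2.267837

2.2678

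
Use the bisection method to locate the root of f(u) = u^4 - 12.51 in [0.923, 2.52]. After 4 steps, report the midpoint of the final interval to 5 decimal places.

f(0.923000) = -11.784217, f(2.520000) = 27.817580 (opposite signs)
step 1: m = 1.721500, f(m) = -3.727299 < 0 → root in [1.721500, 2.520000]
step 2: m = 2.120750, f(m) = 7.718231 > 0 → root in [1.721500, 2.120750]
step 3: m = 1.921125, f(m) = 1.111423 > 0 → root in [1.721500, 1.921125]
step 4: m = 1.821312, f(m) = -1.506322 < 0 → root in [1.821312, 1.921125]
Midpoint of [1.821312, 1.921125] = 1.871219

1.87122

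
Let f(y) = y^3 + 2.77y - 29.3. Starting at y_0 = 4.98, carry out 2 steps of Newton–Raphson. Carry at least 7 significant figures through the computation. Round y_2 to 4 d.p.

Newton update: y ← y − f(y)/f'(y).
f'(y) = 3y^2 + 2.77
y_0 = 4.980000: f = 108.000592, f' = 77.171200 → y_1 = 4.980000 - (108.000592)/(77.171200) = 3.580507
y_1 = 3.580507: f = 26.520193, f' = 41.230081 → y_2 = 3.580507 - (26.520193)/(41.230081) = 2.937282

2.9373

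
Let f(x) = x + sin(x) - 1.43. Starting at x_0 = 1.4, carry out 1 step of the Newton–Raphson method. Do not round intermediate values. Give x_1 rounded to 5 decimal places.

0.58335

Newton update: x ← x − f(x)/f'(x).
f'(x) = 1 + cos(x)
x_0 = 1.400000: f = 0.955450, f' = 1.169967 → x_1 = 1.400000 - (0.955450)/(1.169967) = 0.583353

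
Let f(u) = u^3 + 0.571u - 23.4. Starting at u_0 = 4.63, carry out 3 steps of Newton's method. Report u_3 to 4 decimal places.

f'(u) = 3u^2 + 0.571
u_0 = 4.630000: f = 78.496577, f' = 64.881700 → u_1 = 4.630000 - (78.496577)/(64.881700) = 3.420158
u_1 = 3.420158: f = 18.560158, f' = 35.663451 → u_2 = 3.420158 - (18.560158)/(35.663451) = 2.899733
u_2 = 2.899733: f = 2.638018, f' = 25.796359 → u_3 = 2.899733 - (2.638018)/(25.796359) = 2.797470

2.7975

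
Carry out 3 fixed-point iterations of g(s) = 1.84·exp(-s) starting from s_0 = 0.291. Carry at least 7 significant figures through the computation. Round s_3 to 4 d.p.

1.1557

s_1 = g(0.291000) = 1.375429
s_2 = g(1.375429) = 0.465025
s_3 = g(0.465025) = 1.155739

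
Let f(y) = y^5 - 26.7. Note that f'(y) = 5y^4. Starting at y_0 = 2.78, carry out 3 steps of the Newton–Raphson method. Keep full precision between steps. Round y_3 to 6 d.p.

1.939785

y_0 = 2.780000: f = 139.344303, f' = 298.640833 → y_1 = 2.780000 - (139.344303)/(298.640833) = 2.313405
y_1 = 2.313405: f = 39.561063, f' = 143.211115 → y_2 = 2.313405 - (39.561063)/(143.211115) = 2.037162
y_2 = 2.037162: f = 8.385521, f' = 86.113719 → y_3 = 2.037162 - (8.385521)/(86.113719) = 1.939785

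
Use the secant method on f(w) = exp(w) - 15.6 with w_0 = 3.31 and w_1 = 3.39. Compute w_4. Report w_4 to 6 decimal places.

2.750312

Secant update: w_(k+1) = w_k − f(w_k)·(w_k − w_(k-1))/(f(w_k) − f(w_(k-1))).
f(w_0) = 11.785125, f(w_1) = 14.065952
w_2 = 3.390000 - (14.065952)·(3.390000 - 3.310000)/(14.065952 - (11.785125)) = 2.896637; f(w_2) = 2.513123
w_3 = 2.896637 - (2.513123)·(2.896637 - 3.390000)/(2.513123 - (14.065952)) = 2.789314; f(w_3) = 0.669852
w_4 = 2.789314 - (0.669852)·(2.789314 - 2.896637)/(0.669852 - (2.513123)) = 2.750312; f(w_4) = 0.047517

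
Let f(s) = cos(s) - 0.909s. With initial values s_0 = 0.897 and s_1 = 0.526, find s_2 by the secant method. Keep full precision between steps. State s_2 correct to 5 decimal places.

0.77416

Secant update: s_(k+1) = s_k − f(s_k)·(s_k − s_(k-1))/(f(s_k) − f(s_(k-1))).
f(s_0) = -0.191416, f(s_1) = 0.386688
s_2 = 0.526000 - (0.386688)·(0.526000 - 0.897000)/(0.386688 - (-0.191416)) = 0.774158; f(s_2) = 0.011300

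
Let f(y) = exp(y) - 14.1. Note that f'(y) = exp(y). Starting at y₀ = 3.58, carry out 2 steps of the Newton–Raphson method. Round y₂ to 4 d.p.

Newton update: y ← y − f(y)/f'(y).
y_0 = 3.580000: f = 21.773541, f' = 35.873541 → y_1 = 3.580000 - (21.773541)/(35.873541) = 2.973047
y_1 = 2.973047: f = 5.451409, f' = 19.551409 → y_2 = 2.973047 - (5.451409)/(19.551409) = 2.694223

2.6942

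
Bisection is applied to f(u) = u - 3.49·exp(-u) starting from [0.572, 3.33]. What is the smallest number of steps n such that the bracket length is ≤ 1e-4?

15

Initial width b − a = 3.33 − 0.572 = 2.758000.
After n steps the width is (b−a)/2^n; need (b−a)/2^n ≤ 1e-4.
So n ≥ log₂(2.758000/1e-4) = log₂(27580.0000) ≈ 14.7513.
Hence n = 15.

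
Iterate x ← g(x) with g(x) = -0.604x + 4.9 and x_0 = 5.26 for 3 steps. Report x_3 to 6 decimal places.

2.568963

x_1 = g(5.260000) = 1.722960
x_2 = g(1.722960) = 3.859332
x_3 = g(3.859332) = 2.568963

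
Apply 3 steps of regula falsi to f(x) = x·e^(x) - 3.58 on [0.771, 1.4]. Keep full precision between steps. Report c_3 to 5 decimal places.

f(0.771000) = -1.913154, f(1.400000) = 2.097280
step 1: c = 1.071061, f(c) = -0.454137 < 0 → new bracket [1.071061, 1.400000]
step 2: c = 1.129610, f(c) = -0.084479 < 0 → new bracket [1.129610, 1.400000]
step 3: c = 1.140080, f(c) = -0.014951 < 0 → new bracket [1.140080, 1.400000]

1.14008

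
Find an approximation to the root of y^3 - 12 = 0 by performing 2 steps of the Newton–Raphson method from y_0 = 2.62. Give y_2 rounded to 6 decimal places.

f'(y) = 3y^2
y_0 = 2.620000: f = 5.984728, f' = 20.593200 → y_1 = 2.620000 - (5.984728)/(20.593200) = 2.329383
y_1 = 2.329383: f = 0.639296, f' = 16.278080 → y_2 = 2.329383 - (0.639296)/(16.278080) = 2.290110

2.290110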